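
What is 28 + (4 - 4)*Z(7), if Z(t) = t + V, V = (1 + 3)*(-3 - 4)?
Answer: 28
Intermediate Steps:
V = -28 (V = 4*(-7) = -28)
Z(t) = -28 + t (Z(t) = t - 28 = -28 + t)
28 + (4 - 4)*Z(7) = 28 + (4 - 4)*(-28 + 7) = 28 + 0*(-21) = 28 + 0 = 28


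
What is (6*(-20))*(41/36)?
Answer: -410/3 ≈ -136.67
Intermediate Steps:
(6*(-20))*(41/36) = -4920/36 = -120*41/36 = -410/3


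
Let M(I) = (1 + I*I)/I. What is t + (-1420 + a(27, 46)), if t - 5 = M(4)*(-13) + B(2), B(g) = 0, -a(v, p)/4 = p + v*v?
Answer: -18281/4 ≈ -4570.3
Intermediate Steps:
a(v, p) = -4*p - 4*v² (a(v, p) = -4*(p + v*v) = -4*(p + v²) = -4*p - 4*v²)
M(I) = (1 + I²)/I
t = -201/4 (t = 5 + ((4 + 1/4)*(-13) + 0) = 5 + ((4 + ¼)*(-13) + 0) = 5 + ((17/4)*(-13) + 0) = 5 + (-221/4 + 0) = 5 - 221/4 = -201/4 ≈ -50.250)
t + (-1420 + a(27, 46)) = -201/4 + (-1420 + (-4*46 - 4*27²)) = -201/4 + (-1420 + (-184 - 4*729)) = -201/4 + (-1420 + (-184 - 2916)) = -201/4 + (-1420 - 3100) = -201/4 - 4520 = -18281/4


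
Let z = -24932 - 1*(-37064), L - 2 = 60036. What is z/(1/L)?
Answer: 728381016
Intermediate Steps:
L = 60038 (L = 2 + 60036 = 60038)
z = 12132 (z = -24932 + 37064 = 12132)
z/(1/L) = 12132/(1/60038) = 12132*60038 = 728381016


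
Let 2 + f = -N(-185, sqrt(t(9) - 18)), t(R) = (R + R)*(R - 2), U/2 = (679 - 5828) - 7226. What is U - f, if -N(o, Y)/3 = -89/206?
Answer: -5097821/206 ≈ -24747.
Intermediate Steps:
U = -24750 (U = 2*((679 - 5828) - 7226) = 2*(-5149 - 7226) = 2*(-12375) = -24750)
t(R) = 2*R*(-2 + R) (t(R) = (2*R)*(-2 + R) = 2*R*(-2 + R))
N(o, Y) = 267/206 (N(o, Y) = -(-267)/206 = -3*(-89/206) = 267/206)
f = -679/206 (f = -2 - 1*267/206 = -2 - 267/206 = -679/206 ≈ -3.2961)
U - f = -24750 - 1*(-679/206) = -24750 + 679/206 = -5097821/206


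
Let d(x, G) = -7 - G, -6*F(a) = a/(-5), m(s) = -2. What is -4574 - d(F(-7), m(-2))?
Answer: -4569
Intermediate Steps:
F(a) = a/30 (F(a) = -a/(6*(-5)) = -a*(-1)/(6*5) = -(-1)*a/30 = a/30)
-4574 - d(F(-7), m(-2)) = -4574 - (-7 - 1*(-2)) = -4574 - (-7 + 2) = -4574 - 1*(-5) = -4574 + 5 = -4569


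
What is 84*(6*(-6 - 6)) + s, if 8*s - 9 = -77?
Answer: -12113/2 ≈ -6056.5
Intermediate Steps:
s = -17/2 (s = 9/8 + (⅛)*(-77) = 9/8 - 77/8 = -17/2 ≈ -8.5000)
84*(6*(-6 - 6)) + s = 84*(6*(-6 - 6)) - 17/2 = 84*(6*(-12)) - 17/2 = 84*(-72) - 17/2 = -6048 - 17/2 = -12113/2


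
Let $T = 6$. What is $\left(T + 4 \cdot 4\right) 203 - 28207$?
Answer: $-23741$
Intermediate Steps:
$\left(T + 4 \cdot 4\right) 203 - 28207 = \left(6 + 4 \cdot 4\right) 203 - 28207 = \left(6 + 16\right) 203 - 28207 = 22 \cdot 203 - 28207 = 4466 - 28207 = -23741$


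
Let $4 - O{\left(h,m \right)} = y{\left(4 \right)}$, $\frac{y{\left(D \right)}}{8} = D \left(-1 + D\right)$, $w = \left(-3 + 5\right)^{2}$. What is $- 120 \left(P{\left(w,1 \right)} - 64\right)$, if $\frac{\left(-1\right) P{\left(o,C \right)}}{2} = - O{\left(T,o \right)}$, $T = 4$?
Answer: $29760$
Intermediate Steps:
$w = 4$ ($w = 2^{2} = 4$)
$y{\left(D \right)} = 8 D \left(-1 + D\right)$
$O{\left(h,m \right)} = -92$ ($O{\left(h,m \right)} = 4 - 8 \cdot 4 \left(-1 + 4\right) = 4 - 8 \cdot 4 \cdot 3 = 4 - 96 = -92$)
$P{\left(o,C \right)} = -184$ ($P{\left(o,C \right)} = - 2 \left(\left(-1\right) \left(-92\right)\right) = \left(-2\right) 92 = -184$)
$- 120 \left(P{\left(w,1 \right)} - 64\right) = - 120 \left(-184 - 64\right) = \left(-120\right) \left(-248\right) = 29760$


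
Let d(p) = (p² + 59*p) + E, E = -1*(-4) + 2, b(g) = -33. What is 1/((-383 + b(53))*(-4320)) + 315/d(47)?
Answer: 141524447/2241008640 ≈ 0.063152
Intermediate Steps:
E = 6 (E = 4 + 2 = 6)
d(p) = 6 + p² + 59*p (d(p) = (p² + 59*p) + 6 = 6 + p² + 59*p)
1/((-383 + b(53))*(-4320)) + 315/d(47) = 1/(-383 - 33*(-4320)) + 315/(6 + 47² + 59*47) = -1/4320/(-416) + 315/(6 + 2209 + 2773) = -1/416*(-1/4320) + 315/4988 = 1/1797120 + 315*(1/4988) = 1/1797120 + 315/4988 = 141524447/2241008640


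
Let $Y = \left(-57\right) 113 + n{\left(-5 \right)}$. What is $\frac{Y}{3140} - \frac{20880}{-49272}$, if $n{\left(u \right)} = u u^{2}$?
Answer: $- \frac{5374099}{3223210} \approx -1.6673$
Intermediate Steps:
$n{\left(u \right)} = u^{3}$
$Y = -6566$ ($Y = \left(-57\right) 113 + \left(-5\right)^{3} = -6441 - 125 = -6566$)
$\frac{Y}{3140} - \frac{20880}{-49272} = - \frac{6566}{3140} - \frac{20880}{-49272} = \left(-6566\right) \frac{1}{3140} - - \frac{870}{2053} = - \frac{3283}{1570} + \frac{870}{2053} = - \frac{5374099}{3223210}$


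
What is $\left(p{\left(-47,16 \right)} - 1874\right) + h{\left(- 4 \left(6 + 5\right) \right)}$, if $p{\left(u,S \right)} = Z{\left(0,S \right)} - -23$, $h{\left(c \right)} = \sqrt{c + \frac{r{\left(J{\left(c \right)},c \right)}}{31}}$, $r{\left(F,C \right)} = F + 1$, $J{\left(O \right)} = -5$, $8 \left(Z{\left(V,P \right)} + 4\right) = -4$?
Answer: $- \frac{3711}{2} + \frac{6 i \sqrt{1178}}{31} \approx -1855.5 + 6.643 i$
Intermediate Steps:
$Z{\left(V,P \right)} = - \frac{9}{2}$ ($Z{\left(V,P \right)} = -4 + \frac{1}{8} \left(-4\right) = -4 - \frac{1}{2} = - \frac{9}{2}$)
$r{\left(F,C \right)} = 1 + F$
$h{\left(c \right)} = \sqrt{- \frac{4}{31} + c}$ ($h{\left(c \right)} = \sqrt{c + \frac{1 - 5}{31}} = \sqrt{c - \frac{4}{31}} = \sqrt{- \frac{4}{31} + c}$)
$p{\left(u,S \right)} = \frac{37}{2}$ ($p{\left(u,S \right)} = - \frac{9}{2} - -23 = - \frac{9}{2} + 23 = \frac{37}{2}$)
$\left(p{\left(-47,16 \right)} - 1874\right) + h{\left(- 4 \left(6 + 5\right) \right)} = \left(\frac{37}{2} - 1874\right) + \frac{\sqrt{-124 + 961 \left(- 4 \left(6 + 5\right)\right)}}{31} = - \frac{3711}{2} + \frac{\sqrt{-124 + 961 \left(\left(-4\right) 11\right)}}{31} = - \frac{3711}{2} + \frac{\sqrt{-124 + 961 \left(-44\right)}}{31} = - \frac{3711}{2} + \frac{\sqrt{-124 - 42284}}{31} = - \frac{3711}{2} + \frac{\sqrt{-42408}}{31} = - \frac{3711}{2} + \frac{6 i \sqrt{1178}}{31}$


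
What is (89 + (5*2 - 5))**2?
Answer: 8836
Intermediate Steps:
(89 + (5*2 - 5))**2 = (89 + (10 - 5))**2 = (89 + 5)**2 = 94**2 = 8836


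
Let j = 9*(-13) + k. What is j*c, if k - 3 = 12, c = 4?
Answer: -408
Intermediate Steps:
k = 15 (k = 3 + 12 = 15)
j = -102 (j = 9*(-13) + 15 = -117 + 15 = -102)
j*c = -102*4 = -408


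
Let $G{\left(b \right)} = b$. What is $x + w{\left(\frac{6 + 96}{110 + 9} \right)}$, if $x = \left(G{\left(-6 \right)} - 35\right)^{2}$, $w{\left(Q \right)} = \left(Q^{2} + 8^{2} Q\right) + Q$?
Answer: $\frac{85135}{49} \approx 1737.4$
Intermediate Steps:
$w{\left(Q \right)} = Q^{2} + 65 Q$ ($w{\left(Q \right)} = \left(Q^{2} + 64 Q\right) + Q = Q^{2} + 65 Q$)
$x = 1681$ ($x = \left(-6 - 35\right)^{2} = \left(-41\right)^{2} = 1681$)
$x + w{\left(\frac{6 + 96}{110 + 9} \right)} = 1681 + \frac{6 + 96}{110 + 9} \left(65 + \frac{6 + 96}{110 + 9}\right) = 1681 + \frac{102}{119} \left(65 + \frac{102}{119}\right) = 1681 + 102 \cdot \frac{1}{119} \left(65 + 102 \cdot \frac{1}{119}\right) = 1681 + \frac{6 \left(65 + \frac{6}{7}\right)}{7} = 1681 + \frac{6}{7} \cdot \frac{461}{7} = 1681 + \frac{2766}{49} = \frac{85135}{49}$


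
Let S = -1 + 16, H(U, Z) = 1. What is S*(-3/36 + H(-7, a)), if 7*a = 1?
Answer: 55/4 ≈ 13.750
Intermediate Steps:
a = ⅐ (a = (⅐)*1 = ⅐ ≈ 0.14286)
S = 15
S*(-3/36 + H(-7, a)) = 15*(-3/36 + 1) = 15*(-3*1/36 + 1) = 15*(-1/12 + 1) = 15*(11/12) = 55/4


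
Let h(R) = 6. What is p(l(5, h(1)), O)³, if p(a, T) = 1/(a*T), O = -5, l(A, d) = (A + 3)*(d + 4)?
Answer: -1/64000000 ≈ -1.5625e-8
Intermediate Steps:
l(A, d) = (3 + A)*(4 + d)
p(a, T) = 1/(T*a)
p(l(5, h(1)), O)³ = (1/((-5)*(12 + 3*6 + 4*5 + 5*6)))³ = (-1/(5*(12 + 18 + 20 + 30)))³ = (-⅕/80)³ = (-⅕*1/80)³ = (-1/400)³ = -1/64000000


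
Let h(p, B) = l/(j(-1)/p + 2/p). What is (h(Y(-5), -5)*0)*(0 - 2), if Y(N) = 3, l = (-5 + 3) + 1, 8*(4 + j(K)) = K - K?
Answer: 0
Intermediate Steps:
j(K) = -4 (j(K) = -4 + (K - K)/8 = -4 + (1/8)*0 = -4 + 0 = -4)
l = -1 (l = -2 + 1 = -1)
h(p, B) = p/2 (h(p, B) = -1/(-4/p + 2/p) = -1/((-2/p)) = -(-1)*p/2 = p/2)
(h(Y(-5), -5)*0)*(0 - 2) = (((1/2)*3)*0)*(0 - 2) = ((3/2)*0)*(-2) = 0*(-2) = 0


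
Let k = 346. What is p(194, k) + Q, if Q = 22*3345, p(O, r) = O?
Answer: 73784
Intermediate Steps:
Q = 73590
p(194, k) + Q = 194 + 73590 = 73784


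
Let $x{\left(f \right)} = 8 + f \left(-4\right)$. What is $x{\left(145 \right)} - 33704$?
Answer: $-34276$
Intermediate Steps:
$x{\left(f \right)} = 8 - 4 f$
$x{\left(145 \right)} - 33704 = \left(8 - 580\right) - 33704 = -572 - 33704 = -34276$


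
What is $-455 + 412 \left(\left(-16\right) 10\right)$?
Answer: $-66375$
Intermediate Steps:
$-455 + 412 \left(\left(-16\right) 10\right) = -455 + 412 \left(-160\right) = -455 - 65920 = -66375$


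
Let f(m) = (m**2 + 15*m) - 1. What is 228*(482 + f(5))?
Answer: 132468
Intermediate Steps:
f(m) = -1 + m**2 + 15*m
228*(482 + f(5)) = 228*(482 + (-1 + 5**2 + 15*5)) = 228*(482 + (-1 + 25 + 75)) = 228*(482 + 99) = 228*581 = 132468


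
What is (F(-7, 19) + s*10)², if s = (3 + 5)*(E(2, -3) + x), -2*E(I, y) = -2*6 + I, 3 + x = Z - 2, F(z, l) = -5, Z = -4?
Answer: 105625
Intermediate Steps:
x = -9 (x = -3 + (-4 - 2) = -3 - 6 = -9)
E(I, y) = 6 - I/2 (E(I, y) = -(-2*6 + I)/2 = -(-12 + I)/2 = 6 - I/2)
s = -32 (s = (3 + 5)*((6 - ½*2) - 9) = 8*((6 - 1) - 9) = 8*(5 - 9) = 8*(-4) = -32)
(F(-7, 19) + s*10)² = (-5 - 32*10)² = (-5 - 320)² = (-325)² = 105625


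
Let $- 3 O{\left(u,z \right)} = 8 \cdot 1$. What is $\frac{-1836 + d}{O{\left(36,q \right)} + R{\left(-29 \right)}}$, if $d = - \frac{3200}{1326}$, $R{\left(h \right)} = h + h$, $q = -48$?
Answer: $\frac{87062}{2873} \approx 30.304$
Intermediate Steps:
$O{\left(u,z \right)} = - \frac{8}{3}$ ($O{\left(u,z \right)} = - \frac{8 \cdot 1}{3} = \left(- \frac{1}{3}\right) 8 = - \frac{8}{3}$)
$R{\left(h \right)} = 2 h$
$d = - \frac{1600}{663}$ ($d = \left(-3200\right) \frac{1}{1326} = - \frac{1600}{663} \approx -2.4133$)
$\frac{-1836 + d}{O{\left(36,q \right)} + R{\left(-29 \right)}} = \frac{-1836 - \frac{1600}{663}}{- \frac{8}{3} + 2 \left(-29\right)} = - \frac{1218868}{663 \left(- \frac{8}{3} - 58\right)} = - \frac{1218868}{663 \left(- \frac{182}{3}\right)} = \left(- \frac{1218868}{663}\right) \left(- \frac{3}{182}\right) = \frac{87062}{2873}$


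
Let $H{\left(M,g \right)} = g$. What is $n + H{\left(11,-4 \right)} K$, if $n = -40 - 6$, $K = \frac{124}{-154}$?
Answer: $- \frac{3294}{77} \approx -42.779$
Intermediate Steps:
$K = - \frac{62}{77}$ ($K = 124 \left(- \frac{1}{154}\right) = - \frac{62}{77} \approx -0.80519$)
$n = -46$ ($n = -40 - 6 = -46$)
$n + H{\left(11,-4 \right)} K = -46 - - \frac{248}{77} = -46 + \frac{248}{77} = - \frac{3294}{77}$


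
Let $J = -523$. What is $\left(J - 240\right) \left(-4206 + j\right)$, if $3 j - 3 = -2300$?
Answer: $\frac{11380145}{3} \approx 3.7934 \cdot 10^{6}$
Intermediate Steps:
$j = - \frac{2297}{3}$ ($j = 1 + \frac{1}{3} \left(-2300\right) = 1 - \frac{2300}{3} = - \frac{2297}{3} \approx -765.67$)
$\left(J - 240\right) \left(-4206 + j\right) = \left(-523 - 240\right) \left(-4206 - \frac{2297}{3}\right) = \left(-763\right) \left(- \frac{14915}{3}\right) = \frac{11380145}{3}$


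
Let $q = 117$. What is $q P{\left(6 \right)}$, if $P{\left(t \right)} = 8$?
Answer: $936$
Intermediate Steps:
$q P{\left(6 \right)} = 117 \cdot 8 = 936$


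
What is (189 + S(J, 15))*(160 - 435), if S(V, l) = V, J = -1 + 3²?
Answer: -54175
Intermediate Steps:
J = 8 (J = -1 + 9 = 8)
(189 + S(J, 15))*(160 - 435) = (189 + 8)*(160 - 435) = 197*(-275) = -54175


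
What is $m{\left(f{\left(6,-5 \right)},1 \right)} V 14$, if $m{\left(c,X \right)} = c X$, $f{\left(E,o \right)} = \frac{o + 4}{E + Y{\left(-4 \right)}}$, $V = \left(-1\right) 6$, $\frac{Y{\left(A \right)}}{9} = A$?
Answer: $- \frac{14}{5} \approx -2.8$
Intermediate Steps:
$Y{\left(A \right)} = 9 A$
$V = -6$
$f{\left(E,o \right)} = \frac{4 + o}{-36 + E}$ ($f{\left(E,o \right)} = \frac{o + 4}{E + 9 \left(-4\right)} = \frac{4 + o}{E - 36} = \frac{4 + o}{-36 + E}$)
$m{\left(c,X \right)} = X c$
$m{\left(f{\left(6,-5 \right)},1 \right)} V 14 = 1 \frac{4 - 5}{-36 + 6} \left(-6\right) 14 = 1 \frac{1}{-30} \left(-1\right) \left(-6\right) 14 = 1 \left(\left(- \frac{1}{30}\right) \left(-1\right)\right) \left(-6\right) 14 = 1 \cdot \frac{1}{30} \left(-6\right) 14 = \frac{1}{30} \left(-6\right) 14 = \left(- \frac{1}{5}\right) 14 = - \frac{14}{5}$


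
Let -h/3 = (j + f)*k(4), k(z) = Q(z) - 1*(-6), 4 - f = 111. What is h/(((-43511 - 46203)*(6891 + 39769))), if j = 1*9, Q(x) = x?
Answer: -147/209302762 ≈ -7.0233e-7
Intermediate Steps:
f = -107 (f = 4 - 1*111 = 4 - 111 = -107)
j = 9
k(z) = 6 + z (k(z) = z - 1*(-6) = z + 6 = 6 + z)
h = 2940 (h = -3*(9 - 107)*(6 + 4) = -(-294)*10 = -3*(-980) = 2940)
h/(((-43511 - 46203)*(6891 + 39769))) = 2940/(((-43511 - 46203)*(6891 + 39769))) = 2940/((-89714*46660)) = 2940/(-4186055240) = 2940*(-1/4186055240) = -147/209302762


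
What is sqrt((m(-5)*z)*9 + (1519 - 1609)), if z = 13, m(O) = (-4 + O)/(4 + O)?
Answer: 3*sqrt(107) ≈ 31.032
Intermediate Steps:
m(O) = (-4 + O)/(4 + O)
sqrt((m(-5)*z)*9 + (1519 - 1609)) = sqrt((((-4 - 5)/(4 - 5))*13)*9 + (1519 - 1609)) = sqrt(((-9/(-1))*13)*9 - 90) = sqrt((-1*(-9)*13)*9 - 90) = sqrt((9*13)*9 - 90) = sqrt(117*9 - 90) = sqrt(1053 - 90) = sqrt(963) = 3*sqrt(107)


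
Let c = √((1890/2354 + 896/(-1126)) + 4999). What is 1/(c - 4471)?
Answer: -2962712621/13242975531403 - 4*√137193485810018/13242975531403 ≈ -0.00022726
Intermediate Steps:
c = 4*√137193485810018/662651 (c = √((1890*(1/2354) + 896*(-1/1126)) + 4999) = √((945/1177 - 448/563) + 4999) = √(4739/662651 + 4999) = √(3312597088/662651) = 4*√137193485810018/662651 ≈ 70.704)
1/(c - 4471) = 1/(4*√137193485810018/662651 - 4471) = 1/(-4471 + 4*√137193485810018/662651)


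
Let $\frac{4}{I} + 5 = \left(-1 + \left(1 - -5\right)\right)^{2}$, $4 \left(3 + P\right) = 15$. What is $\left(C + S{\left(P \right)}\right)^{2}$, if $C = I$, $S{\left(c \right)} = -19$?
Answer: $\frac{8836}{25} \approx 353.44$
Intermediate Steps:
$P = \frac{3}{4}$ ($P = -3 + \frac{1}{4} \cdot 15 = -3 + \frac{15}{4} = \frac{3}{4} \approx 0.75$)
$I = \frac{1}{5}$ ($I = \frac{4}{-5 + \left(-1 + \left(1 - -5\right)\right)^{2}} = \frac{4}{-5 + \left(-1 + \left(1 + 5\right)\right)^{2}} = \frac{4}{-5 + \left(-1 + 6\right)^{2}} = \frac{4}{-5 + 5^{2}} = \frac{4}{-5 + 25} = \frac{4}{20} = 4 \cdot \frac{1}{20} = \frac{1}{5} \approx 0.2$)
$C = \frac{1}{5} \approx 0.2$
$\left(C + S{\left(P \right)}\right)^{2} = \left(\frac{1}{5} - 19\right)^{2} = \left(- \frac{94}{5}\right)^{2} = \frac{8836}{25}$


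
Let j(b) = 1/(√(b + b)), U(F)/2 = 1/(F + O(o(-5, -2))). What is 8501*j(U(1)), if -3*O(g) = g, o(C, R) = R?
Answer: 8501*√15/6 ≈ 5487.4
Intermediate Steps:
O(g) = -g/3
U(F) = 2/(⅔ + F) (U(F) = 2/(F - ⅓*(-2)) = 2/(F + ⅔) = 2/(⅔ + F))
j(b) = √2/(2*√b) (j(b) = 1/(√(2*b)) = 1/(√2*√b) = √2/(2*√b))
8501*j(U(1)) = 8501*(√2/(2*√(6/(2 + 3*1)))) = 8501*(√2/(2*√(6/(2 + 3)))) = 8501*(√2/(2*√(6/5))) = 8501*(√2*(√30/6)/2) = 8501*(√15/6) = 8501*√15/6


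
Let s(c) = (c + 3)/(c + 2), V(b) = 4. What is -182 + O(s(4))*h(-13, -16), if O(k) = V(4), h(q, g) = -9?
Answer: -218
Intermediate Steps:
s(c) = (3 + c)/(2 + c)
O(k) = 4
-182 + O(s(4))*h(-13, -16) = -182 + 4*(-9) = -182 - 36 = -218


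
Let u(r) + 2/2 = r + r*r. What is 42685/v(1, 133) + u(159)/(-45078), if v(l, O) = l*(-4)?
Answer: -962128093/90156 ≈ -10672.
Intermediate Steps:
u(r) = -1 + r + r² (u(r) = -1 + (r + r*r) = -1 + (r + r²) = -1 + r + r²)
v(l, O) = -4*l
42685/v(1, 133) + u(159)/(-45078) = 42685/((-4*1)) + (-1 + 159 + 159²)/(-45078) = 42685/(-4) + (-1 + 159 + 25281)*(-1/45078) = 42685*(-¼) + 25439*(-1/45078) = -42685/4 - 25439/45078 = -962128093/90156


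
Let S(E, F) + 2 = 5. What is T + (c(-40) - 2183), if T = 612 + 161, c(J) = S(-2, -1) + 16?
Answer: -1391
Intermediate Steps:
S(E, F) = 3 (S(E, F) = -2 + 5 = 3)
c(J) = 19 (c(J) = 3 + 16 = 19)
T = 773
T + (c(-40) - 2183) = 773 + (19 - 2183) = 773 - 2164 = -1391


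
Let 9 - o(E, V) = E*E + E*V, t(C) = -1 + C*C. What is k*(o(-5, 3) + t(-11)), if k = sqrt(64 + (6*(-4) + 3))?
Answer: 119*sqrt(43) ≈ 780.33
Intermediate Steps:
t(C) = -1 + C**2
k = sqrt(43) (k = sqrt(64 + (-24 + 3)) = sqrt(64 - 21) = sqrt(43) ≈ 6.5574)
o(E, V) = 9 - E**2 - E*V (o(E, V) = 9 - (E*E + E*V) = 9 - (E**2 + E*V) = 9 + (-E**2 - E*V) = 9 - E**2 - E*V)
k*(o(-5, 3) + t(-11)) = sqrt(43)*((9 - 1*(-5)**2 - 1*(-5)*3) + (-1 + (-11)**2)) = sqrt(43)*((9 - 1*25 + 15) + (-1 + 121)) = sqrt(43)*((9 - 25 + 15) + 120) = sqrt(43)*(-1 + 120) = sqrt(43)*119 = 119*sqrt(43)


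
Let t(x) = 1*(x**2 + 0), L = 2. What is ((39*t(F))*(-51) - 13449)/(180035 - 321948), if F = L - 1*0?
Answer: 21405/141913 ≈ 0.15083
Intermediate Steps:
F = 2 (F = 2 - 1*0 = 2 + 0 = 2)
t(x) = x**2 (t(x) = 1*x**2 = x**2)
((39*t(F))*(-51) - 13449)/(180035 - 321948) = ((39*2**2)*(-51) - 13449)/(180035 - 321948) = ((39*4)*(-51) - 13449)/(-141913) = (156*(-51) - 13449)*(-1/141913) = (-7956 - 13449)*(-1/141913) = -21405*(-1/141913) = 21405/141913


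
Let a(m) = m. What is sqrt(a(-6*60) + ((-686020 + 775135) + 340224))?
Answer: sqrt(428979) ≈ 654.96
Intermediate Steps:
sqrt(a(-6*60) + ((-686020 + 775135) + 340224)) = sqrt(-6*60 + ((-686020 + 775135) + 340224)) = sqrt(-360 + (89115 + 340224)) = sqrt(-360 + 429339) = sqrt(428979)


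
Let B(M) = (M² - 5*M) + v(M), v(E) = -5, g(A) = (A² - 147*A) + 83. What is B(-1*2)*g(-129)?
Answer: 321183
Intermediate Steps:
g(A) = 83 + A² - 147*A
B(M) = -5 + M² - 5*M (B(M) = (M² - 5*M) - 5 = -5 + M² - 5*M)
B(-1*2)*g(-129) = (-5 + (-1*2)² - (-5)*2)*(83 + (-129)² - 147*(-129)) = (-5 + (-2)² - 5*(-2))*(83 + 16641 + 18963) = (-5 + 4 + 10)*35687 = 9*35687 = 321183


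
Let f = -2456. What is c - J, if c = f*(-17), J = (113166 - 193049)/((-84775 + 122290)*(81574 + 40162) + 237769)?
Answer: 190688223433251/4567163809 ≈ 41752.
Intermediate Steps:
J = -79883/4567163809 (J = -79883/(37515*121736 + 237769) = -79883/(4566926040 + 237769) = -79883/4567163809 ≈ -1.7491e-5)
c = 41752 (c = -2456*(-17) = 41752)
c - J = 41752 - 1*(-79883/4567163809) = 41752 + 79883/4567163809 = 190688223433251/4567163809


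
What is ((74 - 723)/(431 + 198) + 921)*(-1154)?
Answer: -667773640/629 ≈ -1.0616e+6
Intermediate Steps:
((74 - 723)/(431 + 198) + 921)*(-1154) = (-649/629 + 921)*(-1154) = (578660/629)*(-1154) = -667773640/629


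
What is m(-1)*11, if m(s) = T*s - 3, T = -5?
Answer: 22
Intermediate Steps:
m(s) = -3 - 5*s (m(s) = -5*s - 3 = -3 - 5*s)
m(-1)*11 = (-3 - 5*(-1))*11 = (-3 + 5)*11 = 2*11 = 22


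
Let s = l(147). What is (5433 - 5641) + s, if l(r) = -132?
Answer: -340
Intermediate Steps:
s = -132
(5433 - 5641) + s = (5433 - 5641) - 132 = -208 - 132 = -340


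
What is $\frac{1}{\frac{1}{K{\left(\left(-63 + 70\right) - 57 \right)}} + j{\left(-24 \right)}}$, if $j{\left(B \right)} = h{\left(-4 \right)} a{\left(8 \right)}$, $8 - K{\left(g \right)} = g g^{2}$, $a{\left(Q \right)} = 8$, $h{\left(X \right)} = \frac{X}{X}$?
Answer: $\frac{125008}{1000065} \approx 0.125$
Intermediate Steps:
$h{\left(X \right)} = 1$
$K{\left(g \right)} = 8 - g^{3}$ ($K{\left(g \right)} = 8 - g g^{2} = 8 - g^{3}$)
$j{\left(B \right)} = 8$ ($j{\left(B \right)} = 1 \cdot 8 = 8$)
$\frac{1}{\frac{1}{K{\left(\left(-63 + 70\right) - 57 \right)}} + j{\left(-24 \right)}} = \frac{1}{\frac{1}{8 - \left(\left(-63 + 70\right) - 57\right)^{3}} + 8} = \frac{1}{\frac{1}{8 - \left(7 - 57\right)^{3}} + 8} = \frac{1}{\frac{1}{8 - \left(-50\right)^{3}} + 8} = \frac{1}{\frac{1}{8 - -125000} + 8} = \frac{1}{\frac{1}{8 + 125000} + 8} = \frac{1}{\frac{1}{125008} + 8} = \frac{1}{\frac{1000065}{125008}} = \frac{125008}{1000065}$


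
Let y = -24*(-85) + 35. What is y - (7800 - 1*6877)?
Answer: 1152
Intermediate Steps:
y = 2075 (y = 2040 + 35 = 2075)
y - (7800 - 1*6877) = 2075 - (7800 - 1*6877) = 2075 - (7800 - 6877) = 2075 - 1*923 = 2075 - 923 = 1152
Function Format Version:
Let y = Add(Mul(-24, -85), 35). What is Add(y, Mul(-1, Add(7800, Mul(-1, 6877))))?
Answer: 1152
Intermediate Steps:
y = 2075 (y = Add(2040, 35) = 2075)
Add(y, Mul(-1, Add(7800, Mul(-1, 6877)))) = Add(2075, Mul(-1, Add(7800, Mul(-1, 6877)))) = Add(2075, Mul(-1, Add(7800, -6877))) = Add(2075, Mul(-1, 923)) = Add(2075, -923) = 1152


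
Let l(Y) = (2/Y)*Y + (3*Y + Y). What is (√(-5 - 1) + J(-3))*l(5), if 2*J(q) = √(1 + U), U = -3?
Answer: 11*I*(√2 + 2*√6) ≈ 69.445*I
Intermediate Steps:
J(q) = I*√2/2 (J(q) = √(1 - 3)/2 = √(-2)/2 = (I*√2)/2 = I*√2/2)
l(Y) = 2 + 4*Y
(√(-5 - 1) + J(-3))*l(5) = (√(-5 - 1) + I*√2/2)*(2 + 4*5) = (√(-6) + I*√2/2)*(2 + 20) = (I*√6 + I*√2/2)*22 = 11*I*√2 + 22*I*√6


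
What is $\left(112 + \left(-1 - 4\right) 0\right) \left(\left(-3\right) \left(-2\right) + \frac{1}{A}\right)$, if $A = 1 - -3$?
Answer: $700$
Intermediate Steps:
$A = 4$ ($A = 1 + 3 = 4$)
$\left(112 + \left(-1 - 4\right) 0\right) \left(\left(-3\right) \left(-2\right) + \frac{1}{A}\right) = \left(112 + \left(-1 - 4\right) 0\right) \left(\left(-3\right) \left(-2\right) + \frac{1}{4}\right) = \left(112 - 0\right) \left(6 + \frac{1}{4}\right) = \left(112 + 0\right) \frac{25}{4} = 112 \cdot \frac{25}{4} = 700$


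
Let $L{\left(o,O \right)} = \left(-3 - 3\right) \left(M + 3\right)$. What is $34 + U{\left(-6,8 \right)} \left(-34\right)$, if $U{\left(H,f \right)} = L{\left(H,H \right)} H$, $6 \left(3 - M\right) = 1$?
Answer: $-7106$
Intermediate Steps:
$M = \frac{17}{6}$ ($M = 3 - \frac{1}{6} = \frac{17}{6} \approx 2.8333$)
$L{\left(o,O \right)} = -35$ ($L{\left(o,O \right)} = \left(-3 - 3\right) \left(\frac{17}{6} + 3\right) = \left(-6\right) \frac{35}{6} = -35$)
$U{\left(H,f \right)} = - 35 H$
$34 + U{\left(-6,8 \right)} \left(-34\right) = 34 + \left(-35\right) \left(-6\right) \left(-34\right) = 34 + 210 \left(-34\right) = 34 - 7140 = -7106$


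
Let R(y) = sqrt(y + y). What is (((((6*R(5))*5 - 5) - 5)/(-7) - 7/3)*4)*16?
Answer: -1216/21 - 1920*sqrt(10)/7 ≈ -925.27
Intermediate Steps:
R(y) = sqrt(2)*sqrt(y) (R(y) = sqrt(2*y) = sqrt(2)*sqrt(y))
(((((6*R(5))*5 - 5) - 5)/(-7) - 7/3)*4)*16 = (((((6*(sqrt(2)*sqrt(5)))*5 - 5) - 5)/(-7) - 7/3)*4)*16 = (((((6*sqrt(10))*5 - 5) - 5)*(-1/7) - 7*1/3)*4)*16 = ((((30*sqrt(10) - 5) - 5)*(-1/7) - 7/3)*4)*16 = ((((-5 + 30*sqrt(10)) - 5)*(-1/7) - 7/3)*4)*16 = (((-10 + 30*sqrt(10))*(-1/7) - 7/3)*4)*16 = (((10/7 - 30*sqrt(10)/7) - 7/3)*4)*16 = ((-19/21 - 30*sqrt(10)/7)*4)*16 = (-76/21 - 120*sqrt(10)/7)*16 = -1216/21 - 1920*sqrt(10)/7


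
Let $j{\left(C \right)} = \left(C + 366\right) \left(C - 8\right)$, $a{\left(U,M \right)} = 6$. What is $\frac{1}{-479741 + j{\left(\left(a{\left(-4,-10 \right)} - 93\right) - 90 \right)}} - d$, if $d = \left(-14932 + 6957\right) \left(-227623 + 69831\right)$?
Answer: $- \frac{647701500987201}{514706} \approx -1.2584 \cdot 10^{9}$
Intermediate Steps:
$j{\left(C \right)} = \left(-8 + C\right) \left(366 + C\right)$ ($j{\left(C \right)} = \left(366 + C\right) \left(-8 + C\right) = \left(-8 + C\right) \left(366 + C\right)$)
$d = 1258391200$ ($d = \left(-7975\right) \left(-157792\right) = 1258391200$)
$\frac{1}{-479741 + j{\left(\left(a{\left(-4,-10 \right)} - 93\right) - 90 \right)}} - d = \frac{1}{-479741 + \left(-2928 + \left(\left(6 - 93\right) - 90\right)^{2} + 358 \left(\left(6 - 93\right) - 90\right)\right)} - 1258391200 = \frac{1}{-479741 + \left(-2928 + \left(-87 - 90\right)^{2} + 358 \left(-87 - 90\right)\right)} - 1258391200 = \frac{1}{-479741 + \left(-2928 + \left(-177\right)^{2} + 358 \left(-177\right)\right)} - 1258391200 = \frac{1}{-479741 - 34965} - 1258391200 = \frac{1}{-514706} - 1258391200 = - \frac{1}{514706} - 1258391200 = - \frac{647701500987201}{514706}$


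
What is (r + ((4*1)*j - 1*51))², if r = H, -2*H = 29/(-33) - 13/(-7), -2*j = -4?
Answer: 100922116/53361 ≈ 1891.3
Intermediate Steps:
j = 2 (j = -½*(-4) = 2)
H = -113/231 (H = -(29/(-33) - 13/(-7))/2 = -(29*(-1/33) - 13*(-⅐))/2 = -(-29/33 + 13/7)/2 = -½*226/231 = -113/231 ≈ -0.48918)
r = -113/231 ≈ -0.48918
(r + ((4*1)*j - 1*51))² = (-113/231 + ((4*1)*2 - 1*51))² = (-113/231 + (4*2 - 51))² = (-113/231 + (8 - 51))² = (-113/231 - 43)² = (-10046/231)² = 100922116/53361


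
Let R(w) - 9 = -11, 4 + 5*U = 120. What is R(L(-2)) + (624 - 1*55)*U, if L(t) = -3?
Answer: 65994/5 ≈ 13199.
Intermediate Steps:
U = 116/5 (U = -4/5 + (1/5)*120 = -4/5 + 24 = 116/5 ≈ 23.200)
R(w) = -2 (R(w) = 9 - 11 = -2)
R(L(-2)) + (624 - 1*55)*U = -2 + (624 - 1*55)*(116/5) = -2 + (624 - 55)*(116/5) = -2 + 569*(116/5) = -2 + 66004/5 = 65994/5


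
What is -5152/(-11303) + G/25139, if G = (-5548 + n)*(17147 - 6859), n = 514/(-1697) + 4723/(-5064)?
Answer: -693036678405068510/305230043027517 ≈ -2270.5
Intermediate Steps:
n = -10617827/8593608 (n = 514*(-1/1697) + 4723*(-1/5064) = -514/1697 - 4723/5064 = -10617827/8593608 ≈ -1.2355)
G = -61326710144146/1074201 (G = (-5548 - 10617827/8593608)*(17147 - 6859) = -47687955011/8593608*10288 = -61326710144146/1074201 ≈ -5.7091e+7)
-5152/(-11303) + G/25139 = -5152/(-11303) - 61326710144146/1074201/25139 = -5152*(-1/11303) - 61326710144146/1074201*1/25139 = 5152/11303 - 61326710144146/27004338939 = -693036678405068510/305230043027517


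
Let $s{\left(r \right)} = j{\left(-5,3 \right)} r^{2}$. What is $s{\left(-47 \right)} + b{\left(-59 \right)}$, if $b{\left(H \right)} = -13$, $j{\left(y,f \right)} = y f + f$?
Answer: $-26521$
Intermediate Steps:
$j{\left(y,f \right)} = f + f y$ ($j{\left(y,f \right)} = f y + f = f + f y$)
$s{\left(r \right)} = - 12 r^{2}$ ($s{\left(r \right)} = 3 \left(1 - 5\right) r^{2} = 3 \left(-4\right) r^{2} = - 12 r^{2}$)
$s{\left(-47 \right)} + b{\left(-59 \right)} = - 12 \left(-47\right)^{2} - 13 = \left(-12\right) 2209 - 13 = -26508 - 13 = -26521$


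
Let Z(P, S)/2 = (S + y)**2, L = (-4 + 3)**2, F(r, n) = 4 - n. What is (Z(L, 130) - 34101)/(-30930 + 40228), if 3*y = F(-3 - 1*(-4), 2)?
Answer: 419/83682 ≈ 0.0050071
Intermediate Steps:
y = 2/3 (y = (4 - 1*2)/3 = (4 - 2)/3 = (1/3)*2 = 2/3 ≈ 0.66667)
L = 1 (L = (-1)**2 = 1)
Z(P, S) = 2*(2/3 + S)**2 (Z(P, S) = 2*(S + 2/3)**2 = 2*(2/3 + S)**2)
(Z(L, 130) - 34101)/(-30930 + 40228) = (2*(2 + 3*130)**2/9 - 34101)/(-30930 + 40228) = (2*(2 + 390)**2/9 - 34101)/9298 = ((2/9)*392**2 - 34101)*(1/9298) = ((2/9)*153664 - 34101)*(1/9298) = (307328/9 - 34101)*(1/9298) = (419/9)*(1/9298) = 419/83682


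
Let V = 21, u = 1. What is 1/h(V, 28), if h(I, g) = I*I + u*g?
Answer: 1/469 ≈ 0.0021322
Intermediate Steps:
h(I, g) = g + I**2 (h(I, g) = I*I + 1*g = I**2 + g = g + I**2)
1/h(V, 28) = 1/(28 + 21**2) = 1/(28 + 441) = 1/469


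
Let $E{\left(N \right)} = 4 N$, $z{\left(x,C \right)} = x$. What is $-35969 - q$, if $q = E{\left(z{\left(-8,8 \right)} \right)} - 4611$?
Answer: $-31326$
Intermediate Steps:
$q = -4643$ ($q = 4 \left(-8\right) - 4611 = -32 - 4611 = -4643$)
$-35969 - q = -35969 - -4643 = -35969 + 4643 = -31326$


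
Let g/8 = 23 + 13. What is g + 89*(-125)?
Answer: -10837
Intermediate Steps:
g = 288 (g = 8*(23 + 13) = 8*36 = 288)
g + 89*(-125) = 288 + 89*(-125) = 288 - 11125 = -10837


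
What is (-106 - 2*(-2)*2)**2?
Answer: 9604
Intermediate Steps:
(-106 - 2*(-2)*2)**2 = (-106 + 4*2)**2 = (-106 + 8)**2 = (-98)**2 = 9604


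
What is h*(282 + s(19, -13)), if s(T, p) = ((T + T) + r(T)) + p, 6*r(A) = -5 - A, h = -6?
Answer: -1818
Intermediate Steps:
r(A) = -5/6 - A/6 (r(A) = (-5 - A)/6 = -5/6 - A/6)
s(T, p) = -5/6 + p + 11*T/6 (s(T, p) = ((T + T) + (-5/6 - T/6)) + p = (2*T + (-5/6 - T/6)) + p = (-5/6 + 11*T/6) + p = -5/6 + p + 11*T/6)
h*(282 + s(19, -13)) = -6*(282 + (-5/6 - 13 + (11/6)*19)) = -6*(282 + (-5/6 - 13 + 209/6)) = -6*(282 + 21) = -6*303 = -1818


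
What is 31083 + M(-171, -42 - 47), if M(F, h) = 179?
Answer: 31262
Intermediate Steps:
31083 + M(-171, -42 - 47) = 31083 + 179 = 31262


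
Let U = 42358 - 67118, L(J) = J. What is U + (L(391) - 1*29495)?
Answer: -53864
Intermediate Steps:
U = -24760
U + (L(391) - 1*29495) = -24760 + (391 - 1*29495) = -24760 + (391 - 29495) = -24760 - 29104 = -53864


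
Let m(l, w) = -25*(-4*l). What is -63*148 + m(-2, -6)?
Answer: -9524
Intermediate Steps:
m(l, w) = 100*l (m(l, w) = -(-100)*l = 100*l)
-63*148 + m(-2, -6) = -63*148 + 100*(-2) = -9324 - 200 = -9524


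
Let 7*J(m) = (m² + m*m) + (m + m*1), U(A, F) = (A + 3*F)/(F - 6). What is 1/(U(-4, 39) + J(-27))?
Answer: 231/47123 ≈ 0.0049021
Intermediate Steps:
U(A, F) = (A + 3*F)/(-6 + F)
J(m) = 2*m/7 + 2*m²/7 (J(m) = ((m² + m*m) + (m + m*1))/7 = ((m² + m²) + (m + m))/7 = (2*m² + 2*m)/7 = (2*m + 2*m²)/7 = 2*m/7 + 2*m²/7)
1/(U(-4, 39) + J(-27)) = 1/((-4 + 3*39)/(-6 + 39) + (2/7)*(-27)*(1 - 27)) = 1/((-4 + 117)/33 + (2/7)*(-27)*(-26)) = 1/((1/33)*113 + 1404/7) = 1/(113/33 + 1404/7) = 1/(47123/231) = 231/47123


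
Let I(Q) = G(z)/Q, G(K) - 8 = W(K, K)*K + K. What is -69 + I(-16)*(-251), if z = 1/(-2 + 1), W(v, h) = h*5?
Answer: 477/4 ≈ 119.25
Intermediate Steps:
W(v, h) = 5*h
z = -1 (z = 1/(-1) = -1)
G(K) = 8 + K + 5*K² (G(K) = 8 + ((5*K)*K + K) = 8 + (5*K² + K) = 8 + (K + 5*K²) = 8 + K + 5*K²)
I(Q) = 12/Q (I(Q) = (8 - 1 + 5*(-1)²)/Q = (8 - 1 + 5*1)/Q = (8 - 1 + 5)/Q = 12/Q)
-69 + I(-16)*(-251) = -69 + (12/(-16))*(-251) = -69 + (12*(-1/16))*(-251) = -69 - ¾*(-251) = -69 + 753/4 = 477/4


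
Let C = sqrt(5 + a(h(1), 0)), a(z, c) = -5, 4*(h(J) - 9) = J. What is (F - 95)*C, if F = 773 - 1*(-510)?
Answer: 0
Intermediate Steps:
h(J) = 9 + J/4
F = 1283 (F = 773 + 510 = 1283)
C = 0 (C = sqrt(5 - 5) = sqrt(0) = 0)
(F - 95)*C = (1283 - 95)*0 = 1188*0 = 0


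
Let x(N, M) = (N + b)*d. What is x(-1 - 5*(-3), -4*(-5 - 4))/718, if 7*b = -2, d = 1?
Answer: 48/2513 ≈ 0.019101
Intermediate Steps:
b = -2/7 (b = (⅐)*(-2) = -2/7 ≈ -0.28571)
x(N, M) = -2/7 + N (x(N, M) = (N - 2/7)*1 = (-2/7 + N)*1 = -2/7 + N)
x(-1 - 5*(-3), -4*(-5 - 4))/718 = (-2/7 + (-1 - 5*(-3)))/718 = (-2/7 + (-1 + 15))*(1/718) = (-2/7 + 14)*(1/718) = (96/7)*(1/718) = 48/2513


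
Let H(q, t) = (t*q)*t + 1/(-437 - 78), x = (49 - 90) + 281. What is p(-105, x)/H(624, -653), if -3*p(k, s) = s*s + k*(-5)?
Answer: -9978125/137030796239 ≈ -7.2817e-5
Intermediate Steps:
x = 240 (x = -41 + 281 = 240)
H(q, t) = -1/515 + q*t² (H(q, t) = (q*t)*t + 1/(-515) = q*t² - 1/515 = -1/515 + q*t²)
p(k, s) = -s²/3 + 5*k/3 (p(k, s) = -(s*s + k*(-5))/3 = -(s² - 5*k)/3 = -s²/3 + 5*k/3)
p(-105, x)/H(624, -653) = (-⅓*240² + (5/3)*(-105))/(-1/515 + 624*(-653)²) = (-⅓*57600 - 175)/(-1/515 + 624*426409) = (-19200 - 175)/(-1/515 + 266079216) = -19375/137030796239/515 = -19375*515/137030796239 = -9978125/137030796239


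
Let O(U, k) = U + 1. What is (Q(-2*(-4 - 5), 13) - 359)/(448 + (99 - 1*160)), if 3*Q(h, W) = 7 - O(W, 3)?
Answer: -1084/1161 ≈ -0.93368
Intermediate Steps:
O(U, k) = 1 + U
Q(h, W) = 2 - W/3 (Q(h, W) = (7 - (1 + W))/3 = (7 + (-1 - W))/3 = (6 - W)/3 = 2 - W/3)
(Q(-2*(-4 - 5), 13) - 359)/(448 + (99 - 1*160)) = ((2 - 1/3*13) - 359)/(448 + (99 - 1*160)) = ((2 - 13/3) - 359)/(448 + (99 - 160)) = (-7/3 - 359)/(448 - 61) = -1084/3/387 = -1084/3*1/387 = -1084/1161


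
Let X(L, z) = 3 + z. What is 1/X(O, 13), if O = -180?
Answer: 1/16 ≈ 0.062500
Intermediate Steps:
1/X(O, 13) = 1/(3 + 13) = 1/16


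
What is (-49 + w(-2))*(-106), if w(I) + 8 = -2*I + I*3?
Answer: 6254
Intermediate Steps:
w(I) = -8 + I (w(I) = -8 + (-2*I + I*3) = -8 + (-2*I + 3*I) = -8 + I)
(-49 + w(-2))*(-106) = (-49 + (-8 - 2))*(-106) = (-49 - 10)*(-106) = -59*(-106) = 6254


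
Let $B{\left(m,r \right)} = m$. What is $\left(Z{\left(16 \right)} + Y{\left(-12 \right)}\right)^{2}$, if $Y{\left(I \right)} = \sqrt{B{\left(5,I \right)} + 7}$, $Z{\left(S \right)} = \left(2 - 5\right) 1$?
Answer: $21 - 12 \sqrt{3} \approx 0.21539$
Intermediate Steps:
$Z{\left(S \right)} = -3$ ($Z{\left(S \right)} = \left(-3\right) 1 = -3$)
$Y{\left(I \right)} = 2 \sqrt{3}$ ($Y{\left(I \right)} = \sqrt{5 + 7} = \sqrt{12} = 2 \sqrt{3}$)
$\left(Z{\left(16 \right)} + Y{\left(-12 \right)}\right)^{2} = \left(-3 + 2 \sqrt{3}\right)^{2}$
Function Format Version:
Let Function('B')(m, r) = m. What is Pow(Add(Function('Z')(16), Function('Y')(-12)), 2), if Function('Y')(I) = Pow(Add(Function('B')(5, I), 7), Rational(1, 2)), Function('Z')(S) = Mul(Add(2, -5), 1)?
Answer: Add(21, Mul(-12, Pow(3, Rational(1, 2)))) ≈ 0.21539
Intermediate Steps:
Function('Z')(S) = -3 (Function('Z')(S) = Mul(-3, 1) = -3)
Function('Y')(I) = Mul(2, Pow(3, Rational(1, 2))) (Function('Y')(I) = Pow(Add(5, 7), Rational(1, 2)) = Pow(12, Rational(1, 2)) = Mul(2, Pow(3, Rational(1, 2))))
Pow(Add(Function('Z')(16), Function('Y')(-12)), 2) = Pow(Add(-3, Mul(2, Pow(3, Rational(1, 2)))), 2)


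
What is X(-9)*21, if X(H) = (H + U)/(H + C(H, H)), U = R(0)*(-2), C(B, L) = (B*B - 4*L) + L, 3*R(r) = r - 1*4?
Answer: -133/99 ≈ -1.3434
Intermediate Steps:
R(r) = -4/3 + r/3 (R(r) = (r - 1*4)/3 = (r - 4)/3 = (-4 + r)/3 = -4/3 + r/3)
C(B, L) = B² - 3*L (C(B, L) = (B² - 4*L) + L = B² - 3*L)
U = 8/3 (U = (-4/3 + (⅓)*0)*(-2) = (-4/3 + 0)*(-2) = -4/3*(-2) = 8/3 ≈ 2.6667)
X(H) = (8/3 + H)/(H² - 2*H) (X(H) = (H + 8/3)/(H + (H² - 3*H)) = (8/3 + H)/(H² - 2*H))
X(-9)*21 = ((8/3 - 9)/((-9)*(-2 - 9)))*21 = -⅑*(-19/3)/(-11)*21 = -⅑*(-1/11)*(-19/3)*21 = -19/297*21 = -133/99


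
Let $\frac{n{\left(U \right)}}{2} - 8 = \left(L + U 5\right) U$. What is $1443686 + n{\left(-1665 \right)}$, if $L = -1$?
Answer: $29169282$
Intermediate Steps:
$n{\left(U \right)} = 16 + 2 U \left(-1 + 5 U\right)$ ($n{\left(U \right)} = 16 + 2 \left(-1 + U 5\right) U = 16 + 2 \left(-1 + 5 U\right) U = 16 + 2 U \left(-1 + 5 U\right)$)
$1443686 + n{\left(-1665 \right)} = 1443686 + \left(16 - -3330 + 10 \left(-1665\right)^{2}\right) = 1443686 + \left(16 + 3330 + 10 \cdot 2772225\right) = 1443686 + \left(16 + 3330 + 27722250\right) = 1443686 + 27725596 = 29169282$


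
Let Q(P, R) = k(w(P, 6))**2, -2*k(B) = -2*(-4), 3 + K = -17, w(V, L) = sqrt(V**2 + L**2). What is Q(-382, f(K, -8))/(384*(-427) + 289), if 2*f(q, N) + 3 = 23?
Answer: -16/163679 ≈ -9.7752e-5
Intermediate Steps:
w(V, L) = sqrt(L**2 + V**2)
K = -20 (K = -3 - 17 = -20)
f(q, N) = 10 (f(q, N) = -3/2 + (1/2)*23 = -3/2 + 23/2 = 10)
k(B) = -4 (k(B) = -(-1)*(-4) = -1/2*8 = -4)
Q(P, R) = 16 (Q(P, R) = (-4)**2 = 16)
Q(-382, f(K, -8))/(384*(-427) + 289) = 16/(384*(-427) + 289) = 16/(-163968 + 289) = 16/(-163679) = 16*(-1/163679) = -16/163679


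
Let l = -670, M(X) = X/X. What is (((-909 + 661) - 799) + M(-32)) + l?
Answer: -1716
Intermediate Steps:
M(X) = 1
(((-909 + 661) - 799) + M(-32)) + l = (((-909 + 661) - 799) + 1) - 670 = ((-248 - 799) + 1) - 670 = (-1047 + 1) - 670 = -1046 - 670 = -1716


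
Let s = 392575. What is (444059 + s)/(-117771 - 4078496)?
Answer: -836634/4196267 ≈ -0.19938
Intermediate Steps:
(444059 + s)/(-117771 - 4078496) = (444059 + 392575)/(-117771 - 4078496) = 836634/(-4196267) = 836634*(-1/4196267) = -836634/4196267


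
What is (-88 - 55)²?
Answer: 20449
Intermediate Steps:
(-88 - 55)² = (-143)² = 20449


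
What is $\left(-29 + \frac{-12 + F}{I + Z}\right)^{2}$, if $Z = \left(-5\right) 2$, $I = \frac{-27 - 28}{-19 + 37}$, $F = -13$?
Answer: $\frac{1620529}{2209} \approx 733.6$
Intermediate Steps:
$I = - \frac{55}{18} \approx -3.0556$
$Z = -10$
$\left(-29 + \frac{-12 + F}{I + Z}\right)^{2} = \left(-29 + \frac{-12 - 13}{- \frac{55}{18} - 10}\right)^{2} = \left(-29 - \frac{25}{- \frac{235}{18}}\right)^{2} = \left(-29 - - \frac{90}{47}\right)^{2} = \left(-29 + \frac{90}{47}\right)^{2} = \left(- \frac{1273}{47}\right)^{2} = \frac{1620529}{2209}$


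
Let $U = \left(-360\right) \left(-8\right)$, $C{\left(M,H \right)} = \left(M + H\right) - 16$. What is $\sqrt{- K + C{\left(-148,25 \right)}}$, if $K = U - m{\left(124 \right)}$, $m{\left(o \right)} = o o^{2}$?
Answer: $\sqrt{1903605} \approx 1379.7$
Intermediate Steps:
$C{\left(M,H \right)} = -16 + H + M$ ($C{\left(M,H \right)} = \left(H + M\right) - 16 = -16 + H + M$)
$m{\left(o \right)} = o^{3}$
$U = 2880$
$K = -1903744$ ($K = 2880 - 124^{3} = 2880 - 1906624 = -1903744$)
$\sqrt{- K + C{\left(-148,25 \right)}} = \sqrt{\left(-1\right) \left(-1903744\right) - 139} = \sqrt{1903744 - 139} = \sqrt{1903605}$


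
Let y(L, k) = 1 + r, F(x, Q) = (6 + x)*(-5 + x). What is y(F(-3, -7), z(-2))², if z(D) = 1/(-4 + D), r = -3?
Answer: 4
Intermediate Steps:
F(x, Q) = (-5 + x)*(6 + x)
y(L, k) = -2 (y(L, k) = 1 - 3 = -2)
y(F(-3, -7), z(-2))² = (-2)² = 4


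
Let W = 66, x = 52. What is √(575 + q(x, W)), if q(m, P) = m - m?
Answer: 5*√23 ≈ 23.979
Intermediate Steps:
q(m, P) = 0
√(575 + q(x, W)) = √(575 + 0) = √575 = 5*√23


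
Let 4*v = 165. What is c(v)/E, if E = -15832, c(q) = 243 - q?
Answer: -807/63328 ≈ -0.012743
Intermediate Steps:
v = 165/4 (v = (1/4)*165 = 165/4 ≈ 41.250)
c(v)/E = (243 - 1*165/4)/(-15832) = (243 - 165/4)*(-1/15832) = (807/4)*(-1/15832) = -807/63328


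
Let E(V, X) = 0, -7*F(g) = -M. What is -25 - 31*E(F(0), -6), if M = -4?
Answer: -25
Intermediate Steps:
F(g) = -4/7 (F(g) = -(-1)*(-4)/7 = -⅐*4 = -4/7)
-25 - 31*E(F(0), -6) = -25 - 31*0 = -25 + 0 = -25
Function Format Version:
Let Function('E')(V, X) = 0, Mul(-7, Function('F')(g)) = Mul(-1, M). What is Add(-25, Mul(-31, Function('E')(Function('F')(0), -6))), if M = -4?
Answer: -25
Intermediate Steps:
Function('F')(g) = Rational(-4, 7) (Function('F')(g) = Mul(Rational(-1, 7), Mul(-1, -4)) = Mul(Rational(-1, 7), 4) = Rational(-4, 7))
Add(-25, Mul(-31, Function('E')(Function('F')(0), -6))) = Add(-25, Mul(-31, 0)) = Add(-25, 0) = -25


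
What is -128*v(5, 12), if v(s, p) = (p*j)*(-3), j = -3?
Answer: -13824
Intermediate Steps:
v(s, p) = 9*p (v(s, p) = (p*(-3))*(-3) = -3*p*(-3) = 9*p)
-128*v(5, 12) = -1152*12 = -128*108 = -13824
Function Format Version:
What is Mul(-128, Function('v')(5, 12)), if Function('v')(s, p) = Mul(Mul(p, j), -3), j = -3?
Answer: -13824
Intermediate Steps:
Function('v')(s, p) = Mul(9, p) (Function('v')(s, p) = Mul(Mul(p, -3), -3) = Mul(Mul(-3, p), -3) = Mul(9, p))
Mul(-128, Function('v')(5, 12)) = Mul(-128, Mul(9, 12)) = Mul(-128, 108) = -13824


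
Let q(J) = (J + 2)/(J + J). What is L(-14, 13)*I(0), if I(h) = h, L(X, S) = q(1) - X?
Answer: 0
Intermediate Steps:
q(J) = (2 + J)/(2*J) (q(J) = (2 + J)/((2*J)) = (2 + J)*(1/(2*J)) = (2 + J)/(2*J))
L(X, S) = 3/2 - X (L(X, S) = (1/2)*(2 + 1)/1 - X = (1/2)*1*3 - X = 3/2 - X)
L(-14, 13)*I(0) = (3/2 - 1*(-14))*0 = (3/2 + 14)*0 = (31/2)*0 = 0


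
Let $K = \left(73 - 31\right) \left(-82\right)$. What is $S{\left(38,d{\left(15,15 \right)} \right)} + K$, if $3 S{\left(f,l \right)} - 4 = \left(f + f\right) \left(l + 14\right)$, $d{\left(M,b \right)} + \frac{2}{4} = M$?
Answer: $- \frac{8162}{3} \approx -2720.7$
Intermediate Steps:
$d{\left(M,b \right)} = - \frac{1}{2} + M$
$K = -3444$ ($K = 42 \left(-82\right) = -3444$)
$S{\left(f,l \right)} = \frac{4}{3} + \frac{2 f \left(14 + l\right)}{3}$ ($S{\left(f,l \right)} = \frac{4}{3} + \frac{\left(f + f\right) \left(l + 14\right)}{3} = \frac{4}{3} + \frac{2 f \left(14 + l\right)}{3}$)
$S{\left(38,d{\left(15,15 \right)} \right)} + K = \left(\frac{4}{3} + \frac{28}{3} \cdot 38 + \frac{2}{3} \cdot 38 \left(- \frac{1}{2} + 15\right)\right) - 3444 = \left(\frac{4}{3} + \frac{1064}{3} + \frac{2}{3} \cdot 38 \cdot \frac{29}{2}\right) - 3444 = \left(\frac{4}{3} + \frac{1064}{3} + \frac{1102}{3}\right) - 3444 = \frac{2170}{3} - 3444 = - \frac{8162}{3}$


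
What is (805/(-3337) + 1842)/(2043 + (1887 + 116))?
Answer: 6145949/13501502 ≈ 0.45520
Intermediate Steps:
(805/(-3337) + 1842)/(2043 + (1887 + 116)) = (805*(-1/3337) + 1842)/(2043 + 2003) = (-805/3337 + 1842)/4046 = (6145949/3337)*(1/4046) = 6145949/13501502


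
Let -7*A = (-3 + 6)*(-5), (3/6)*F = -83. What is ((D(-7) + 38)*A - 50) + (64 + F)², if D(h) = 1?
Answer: 73063/7 ≈ 10438.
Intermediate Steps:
F = -166 (F = 2*(-83) = -166)
A = 15/7 (A = -(-3 + 6)*(-5)/7 = -3*(-5)/7 = -⅐*(-15) = 15/7 ≈ 2.1429)
((D(-7) + 38)*A - 50) + (64 + F)² = ((1 + 38)*(15/7) - 50) + (64 - 166)² = (39*(15/7) - 50) + (-102)² = (585/7 - 50) + 10404 = 235/7 + 10404 = 73063/7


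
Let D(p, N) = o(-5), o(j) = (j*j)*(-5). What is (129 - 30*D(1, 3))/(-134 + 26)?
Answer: -431/12 ≈ -35.917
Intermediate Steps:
o(j) = -5*j² (o(j) = j²*(-5) = -5*j²)
D(p, N) = -125 (D(p, N) = -5*(-5)² = -5*25 = -125)
(129 - 30*D(1, 3))/(-134 + 26) = (129 - 30*(-125))/(-134 + 26) = (129 + 3750)/(-108) = 3879*(-1/108) = -431/12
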